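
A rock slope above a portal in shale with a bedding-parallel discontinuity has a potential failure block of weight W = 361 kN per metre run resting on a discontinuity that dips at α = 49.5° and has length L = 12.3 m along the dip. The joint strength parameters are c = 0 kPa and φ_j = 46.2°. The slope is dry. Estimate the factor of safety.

Resolving the block weight along and normal to the plane and applying the Mohr–Coulomb strength on the joint:
N' = W cosα = 361·cos49.5° = 234.5 kN/m
Driving force T = W sinα = 361·sin49.5° = 274.5 kN/m
Resisting force R = c·L + N'·tanφ_j = 0·12.3 + 234.5·tan46.2° = 0.0 + 244.5 = 244.5 kN/m
FS = R / T = 244.5 / 274.5 = 0.891

FS = 0.89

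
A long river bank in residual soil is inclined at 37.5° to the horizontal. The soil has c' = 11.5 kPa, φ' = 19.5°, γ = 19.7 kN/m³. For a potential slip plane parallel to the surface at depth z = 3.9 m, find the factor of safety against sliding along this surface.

FS = 0.77

For an infinite slope with a slip plane parallel to the surface (no pore pressure): FS = [c' + γz cos²β tanφ'] / [γz sinβ cosβ].
γz = 19.7·3.9 = 76.83 kN/m²
Numerator = 11.5 + 76.83·cos²37.5°·tan19.5° = 11.5 + 76.83·0.6294·0.3541 = 28.624 kPa
Denominator = 76.83·sin37.5°·cos37.5° = 76.83·0.6088·0.7934 = 37.106 kPa
FS = 28.624 / 37.106 = 0.771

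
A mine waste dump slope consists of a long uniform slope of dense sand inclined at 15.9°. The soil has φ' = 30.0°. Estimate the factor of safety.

For a dry cohesionless infinite slope the factor of safety is FS = tanφ' / tanβ.
FS = tan30.0° / tan15.9° = 0.5774 / 0.2849 = 2.027

FS = 2.03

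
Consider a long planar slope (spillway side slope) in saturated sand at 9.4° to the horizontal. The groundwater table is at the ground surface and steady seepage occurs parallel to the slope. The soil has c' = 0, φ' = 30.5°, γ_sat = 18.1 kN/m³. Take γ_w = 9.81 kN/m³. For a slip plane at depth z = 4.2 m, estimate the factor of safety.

With seepage parallel to the slope and the water table at the surface, the effective normal stress on the slip plane uses the buoyant unit weight γ' = γ_sat − γ_w while the driving shear stress uses γ_sat:
FS = [c' + γ' z cos²β tanφ'] / [γ_sat z sinβ cosβ]
(For c' = 0 this reduces to FS = (γ'/γ_sat)·tanφ'/tanβ.)
γ' = 18.1 − 9.81 = 8.29 kN/m³
Numerator = 0.0 + 8.29·4.2·cos²9.4°·tan30.5° = 0.0 + 8.29·4.2·0.9733·0.5890 = 19.962 kPa
Denominator = 18.1·4.2·sin9.4°·cos9.4° = 18.1·4.2·0.1633·0.9866 = 12.249 kPa
FS = 19.962 / 12.249 = 1.630

FS = 1.63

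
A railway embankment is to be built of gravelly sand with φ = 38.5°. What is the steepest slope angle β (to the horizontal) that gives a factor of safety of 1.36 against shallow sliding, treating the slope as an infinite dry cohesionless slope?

β = 30.3°

For an infinite dry cohesionless slope FS = tanφ/tanβ, so tanβ = tanφ / FS.
tanβ = tan38.5° / 1.36 = 0.7954 / 1.36 = 0.5849
β = arctan(0.5849) = 30.32°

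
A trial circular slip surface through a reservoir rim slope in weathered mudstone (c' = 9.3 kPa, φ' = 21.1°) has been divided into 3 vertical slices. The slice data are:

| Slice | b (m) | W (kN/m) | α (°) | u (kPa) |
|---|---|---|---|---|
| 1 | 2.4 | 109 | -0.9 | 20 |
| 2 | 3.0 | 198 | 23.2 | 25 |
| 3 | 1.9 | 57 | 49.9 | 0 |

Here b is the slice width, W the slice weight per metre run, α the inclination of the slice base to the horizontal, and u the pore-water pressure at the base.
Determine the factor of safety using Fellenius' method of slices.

Ordinary method of slices: FS = Σ[c'·Δl_i + (W_i cosα_i − u_i·Δl_i)·tanφ'] / Σ W_i sinα_i, with Δl_i = b_i / cosα_i.
Slice 1: Δl = 2.4/cos(-0.9°) = 2.400 m; N'_1 = 109·cos(-0.9°) − 20·2.400 = 61.0; c'Δl = 22.32; W sinα = -1.7
Slice 2: Δl = 3.0/cos23.2° = 3.264 m; N'_2 = 198·cos23.2° − 25·3.264 = 100.4; c'Δl = 30.35; W sinα = 78.0
Slice 3: Δl = 1.9/cos49.9° = 2.950 m; N'_3 = 57·cos49.9° − 0·2.950 = 36.7; c'Δl = 27.43; W sinα = 43.6
Σc'Δl = 80.1 kN/m; ΣN' = 198.1 kN/m; ΣW sinα = 119.9 kN/m
Resisting = 80.1 + 198.1·tan21.1° = 80.1 + 76.4 = 156.5 kN/m
FS = 156.5 / 119.9 = 1.306

FS = 1.31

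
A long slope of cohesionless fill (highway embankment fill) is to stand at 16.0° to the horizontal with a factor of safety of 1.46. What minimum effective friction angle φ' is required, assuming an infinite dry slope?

FS = tanφ'/tanβ ⇒ tanφ' = FS · tanβ = 1.46 · tan16.0° = 0.4186
φ' = arctan(0.4186) = 22.72°

φ' = 22.7°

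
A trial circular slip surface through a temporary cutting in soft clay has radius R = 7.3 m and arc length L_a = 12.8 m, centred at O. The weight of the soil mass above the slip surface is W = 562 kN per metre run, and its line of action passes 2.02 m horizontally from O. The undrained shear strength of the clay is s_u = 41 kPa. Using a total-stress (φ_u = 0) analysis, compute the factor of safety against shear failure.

Taking moments about the centre O, the resisting moment is provided by the undrained shear strength acting along the arc:
M_R = s_u·L_a·R = 41·12.80·7.3 = 3831.0 kN·m/m
M_D = W·d = 562·2.02 = 1135.2 kN·m/m
FS = M_R / M_D = 3831.0 / 1135.2 = 3.375

FS = 3.37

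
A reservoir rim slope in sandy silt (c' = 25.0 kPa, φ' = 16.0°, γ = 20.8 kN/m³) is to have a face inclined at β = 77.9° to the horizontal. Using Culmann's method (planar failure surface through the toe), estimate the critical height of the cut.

Culmann's analysis gives the critical failure plane at α_cr = (β + φ')/2 = (77.9 + 16.0)/2 = 47.0°, and the critical height
H_c = (4c'/γ) · sinβ cosφ' / [1 − cos(β − φ')]
    = (4·25.0/20.8) · sin77.9°·cos16.0° / [1 − cos(61.9°)]
    = 4.808 · 0.9778·0.9613 / [1 − 0.4710]
    = 4.808 · 0.9399 / 0.5290
    = 8.54 m

H_c = 8.54 m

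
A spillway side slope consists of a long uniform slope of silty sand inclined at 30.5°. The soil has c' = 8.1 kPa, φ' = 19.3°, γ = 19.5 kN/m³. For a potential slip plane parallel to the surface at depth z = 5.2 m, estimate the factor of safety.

For an infinite slope with a slip plane parallel to the surface (no pore pressure): FS = [c' + γz cos²β tanφ'] / [γz sinβ cosβ].
γz = 19.5·5.2 = 101.40 kN/m²
Numerator = 8.1 + 101.40·cos²30.5°·tan19.3° = 8.1 + 101.40·0.7424·0.3502 = 34.463 kPa
Denominator = 101.40·sin30.5°·cos30.5° = 101.40·0.5075·0.8616 = 44.343 kPa
FS = 34.463 / 44.343 = 0.777

FS = 0.78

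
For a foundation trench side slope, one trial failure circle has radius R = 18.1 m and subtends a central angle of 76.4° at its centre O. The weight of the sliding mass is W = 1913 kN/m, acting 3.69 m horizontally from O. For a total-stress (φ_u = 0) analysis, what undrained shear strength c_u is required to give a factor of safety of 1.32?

FS = c_u·L_a·R / (W·d), so c_u = FS·W·d / (L_a·R).
Arc length L_a = R·θ = 18.1·(76.4°·π/180) = 18.1·1.3334 = 24.14 m
c_u = 1.32·1913·3.69 / (24.14·18.1) = 9317.8 / 436.85 = 21.33 kPa

c_u = 21.3 kPa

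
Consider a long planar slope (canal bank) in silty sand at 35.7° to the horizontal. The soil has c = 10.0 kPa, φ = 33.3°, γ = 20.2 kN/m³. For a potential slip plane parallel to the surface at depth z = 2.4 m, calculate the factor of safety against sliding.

FS = 1.35

For an infinite slope with a slip plane parallel to the surface (no pore pressure): FS = [c + γz cos²β tanφ] / [γz sinβ cosβ].
γz = 20.2·2.4 = 48.48 kN/m²
Numerator = 10.0 + 48.48·cos²35.7°·tan33.3° = 10.0 + 48.48·0.6595·0.6569 = 31.001 kPa
Denominator = 48.48·sin35.7°·cos35.7° = 48.48·0.5835·0.8121 = 22.974 kPa
FS = 31.001 / 22.974 = 1.349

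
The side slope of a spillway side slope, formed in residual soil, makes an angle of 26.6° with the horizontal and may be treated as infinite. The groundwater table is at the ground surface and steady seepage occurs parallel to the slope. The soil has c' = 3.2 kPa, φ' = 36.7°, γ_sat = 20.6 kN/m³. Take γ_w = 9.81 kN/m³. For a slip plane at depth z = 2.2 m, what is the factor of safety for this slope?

With seepage parallel to the slope and the water table at the surface, the effective normal stress on the slip plane uses the buoyant unit weight γ' = γ_sat − γ_w while the driving shear stress uses γ_sat:
FS = [c' + γ' z cos²β tanφ'] / [γ_sat z sinβ cosβ]
γ' = 20.6 − 9.81 = 10.79 kN/m³
Numerator = 3.2 + 10.79·2.2·cos²26.6°·tan36.7° = 3.2 + 10.79·2.2·0.7995·0.7454 = 17.346 kPa
Denominator = 20.6·2.2·sin26.6°·cos26.6° = 20.6·2.2·0.4478·0.8942 = 18.145 kPa
FS = 17.346 / 18.145 = 0.956

FS = 0.96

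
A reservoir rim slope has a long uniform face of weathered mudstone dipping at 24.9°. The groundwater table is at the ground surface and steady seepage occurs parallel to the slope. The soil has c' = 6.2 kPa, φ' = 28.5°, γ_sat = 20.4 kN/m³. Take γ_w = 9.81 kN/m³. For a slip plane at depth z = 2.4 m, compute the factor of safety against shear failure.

With seepage parallel to the slope and the water table at the surface, the effective normal stress on the slip plane uses the buoyant unit weight γ' = γ_sat − γ_w while the driving shear stress uses γ_sat:
FS = [c' + γ' z cos²β tanφ'] / [γ_sat z sinβ cosβ]
γ' = 20.4 − 9.81 = 10.59 kN/m³
Numerator = 6.2 + 10.59·2.4·cos²24.9°·tan28.5° = 6.2 + 10.59·2.4·0.8227·0.5430 = 17.553 kPa
Denominator = 20.4·2.4·sin24.9°·cos24.9° = 20.4·2.4·0.4210·0.9070 = 18.698 kPa
FS = 17.553 / 18.698 = 0.939

FS = 0.94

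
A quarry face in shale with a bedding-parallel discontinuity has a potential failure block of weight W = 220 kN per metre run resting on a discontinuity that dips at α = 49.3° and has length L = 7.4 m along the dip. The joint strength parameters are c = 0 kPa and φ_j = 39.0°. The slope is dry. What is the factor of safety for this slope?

FS = 0.70

Resolving the block weight along and normal to the plane and applying the Mohr–Coulomb strength on the joint:
N' = W cosα = 220·cos49.3° = 143.5 kN/m
Driving force T = W sinα = 220·sin49.3° = 166.8 kN/m
Resisting force R = c·L + N'·tanφ_j = 0·7.4 + 143.5·tan39.0° = 0.0 + 116.2 = 116.2 kN/m
FS = R / T = 116.2 / 166.8 = 0.697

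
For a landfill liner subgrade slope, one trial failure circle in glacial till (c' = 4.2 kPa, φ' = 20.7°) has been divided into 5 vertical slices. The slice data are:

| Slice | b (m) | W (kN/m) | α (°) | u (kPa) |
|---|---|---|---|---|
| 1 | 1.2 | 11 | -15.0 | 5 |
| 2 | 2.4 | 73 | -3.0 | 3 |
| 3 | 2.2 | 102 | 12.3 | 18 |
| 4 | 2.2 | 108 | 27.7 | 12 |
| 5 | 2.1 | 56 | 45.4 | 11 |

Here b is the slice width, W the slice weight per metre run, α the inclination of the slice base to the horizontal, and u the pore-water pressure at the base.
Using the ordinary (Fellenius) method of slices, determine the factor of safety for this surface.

FS = 1.18

Ordinary method of slices: FS = Σ[c'·Δl_i + (W_i cosα_i − u_i·Δl_i)·tanφ'] / Σ W_i sinα_i, with Δl_i = b_i / cosα_i.
Slice 1: Δl = 1.2/cos(-15.0°) = 1.242 m; N'_1 = 11·cos(-15.0°) − 5·1.242 = 4.4; c'Δl = 5.22; W sinα = -2.8
Slice 2: Δl = 2.4/cos(-3.0°) = 2.403 m; N'_2 = 73·cos(-3.0°) − 3·2.403 = 65.7; c'Δl = 10.09; W sinα = -3.8
Slice 3: Δl = 2.2/cos12.3° = 2.252 m; N'_3 = 102·cos12.3° − 18·2.252 = 59.1; c'Δl = 9.46; W sinα = 21.7
Slice 4: Δl = 2.2/cos27.7° = 2.485 m; N'_4 = 108·cos27.7° − 12·2.485 = 65.8; c'Δl = 10.44; W sinα = 50.2
Slice 5: Δl = 2.1/cos45.4° = 2.991 m; N'_5 = 56·cos45.4° − 11·2.991 = 6.4; c'Δl = 12.56; W sinα = 39.9
Σc'Δl = 47.8 kN/m; ΣN' = 201.5 kN/m; ΣW sinα = 105.1 kN/m
Resisting = 47.8 + 201.5·tan20.7° = 47.8 + 76.1 = 123.9 kN/m
FS = 123.9 / 105.1 = 1.178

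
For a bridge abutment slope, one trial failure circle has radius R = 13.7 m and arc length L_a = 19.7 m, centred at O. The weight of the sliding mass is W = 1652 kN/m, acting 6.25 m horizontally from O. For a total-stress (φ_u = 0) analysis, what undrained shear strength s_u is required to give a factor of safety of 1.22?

s_u = 46.7 kPa

FS = s_u·L_a·R / (W·d), so s_u = FS·W·d / (L_a·R).
s_u = 1.22·1652·6.25 / (19.70·13.7) = 12596.5 / 269.89 = 46.67 kPa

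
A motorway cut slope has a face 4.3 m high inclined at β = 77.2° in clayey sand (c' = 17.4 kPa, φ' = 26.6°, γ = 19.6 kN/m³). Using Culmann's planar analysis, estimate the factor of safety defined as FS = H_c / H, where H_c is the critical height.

H_c = (4c'/γ) · sinβ cosφ' / [1 − cos(β − φ')]
    = (4·17.4/19.6) · sin77.2°·cos26.6° / [1 − cos50.6°]
    = 3.551 · 0.8719 / 0.3653 = 8.48 m
FS = H_c / H = 8.48 / 4.3 = 1.971

FS = 1.97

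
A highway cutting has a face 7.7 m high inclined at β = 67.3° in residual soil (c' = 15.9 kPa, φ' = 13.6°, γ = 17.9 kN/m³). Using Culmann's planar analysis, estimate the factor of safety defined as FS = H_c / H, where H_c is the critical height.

H_c = (4c'/γ) · sinβ cosφ' / [1 − cos(β − φ')]
    = (4·15.9/17.9) · sin67.3°·cos13.6° / [1 − cos53.7°]
    = 3.553 · 0.8967 / 0.4080 = 7.81 m
FS = H_c / H = 7.81 / 7.7 = 1.014

FS = 1.01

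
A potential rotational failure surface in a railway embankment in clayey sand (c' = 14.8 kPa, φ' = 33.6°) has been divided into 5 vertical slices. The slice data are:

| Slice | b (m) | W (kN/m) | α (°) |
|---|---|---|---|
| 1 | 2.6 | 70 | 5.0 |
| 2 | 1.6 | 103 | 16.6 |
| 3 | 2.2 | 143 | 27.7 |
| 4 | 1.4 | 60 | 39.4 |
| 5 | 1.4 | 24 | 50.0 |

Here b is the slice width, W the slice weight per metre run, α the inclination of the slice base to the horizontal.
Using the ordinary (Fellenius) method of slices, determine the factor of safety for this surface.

Ordinary method of slices: FS = Σ[c'·Δl_i + (W_i cosα_i)·tanφ'] / Σ W_i sinα_i, with Δl_i = b_i / cosα_i.
Slice 1: Δl = 2.6/cos5.0° = 2.610 m; N'_1 = 70·cos5.0° = 69.7; c'Δl = 38.63; W sinα = 6.1
Slice 2: Δl = 1.6/cos16.6° = 1.670 m; N'_2 = 103·cos16.6° = 98.7; c'Δl = 24.71; W sinα = 29.4
Slice 3: Δl = 2.2/cos27.7° = 2.485 m; N'_3 = 143·cos27.7° = 126.6; c'Δl = 36.77; W sinα = 66.5
Slice 4: Δl = 1.4/cos39.4° = 1.812 m; N'_4 = 60·cos39.4° = 46.4; c'Δl = 26.81; W sinα = 38.1
Slice 5: Δl = 1.4/cos50.0° = 2.178 m; N'_5 = 24·cos50.0° = 15.4; c'Δl = 32.23; W sinα = 18.4
Σc'Δl = 159.2 kN/m; ΣN' = 356.8 kN/m; ΣW sinα = 158.5 kN/m
Resisting = 159.2 + 356.8·tan33.6° = 159.2 + 237.1 = 396.2 kN/m
FS = 396.2 / 158.5 = 2.500

FS = 2.50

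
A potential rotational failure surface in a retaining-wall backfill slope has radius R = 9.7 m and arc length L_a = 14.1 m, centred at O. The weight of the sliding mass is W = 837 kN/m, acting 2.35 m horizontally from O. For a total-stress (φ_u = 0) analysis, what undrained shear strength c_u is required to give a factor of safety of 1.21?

c_u = 17.4 kPa

FS = c_u·L_a·R / (W·d), so c_u = FS·W·d / (L_a·R).
c_u = 1.21·837·2.35 / (14.10·9.7) = 2380.0 / 136.77 = 17.40 kPa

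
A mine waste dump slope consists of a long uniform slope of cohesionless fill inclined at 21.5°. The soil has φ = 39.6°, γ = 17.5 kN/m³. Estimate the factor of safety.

FS = 2.10

For a dry cohesionless infinite slope the factor of safety is FS = tanφ / tanβ.
FS = tan39.6° / tan21.5° = 0.8273 / 0.3939 = 2.100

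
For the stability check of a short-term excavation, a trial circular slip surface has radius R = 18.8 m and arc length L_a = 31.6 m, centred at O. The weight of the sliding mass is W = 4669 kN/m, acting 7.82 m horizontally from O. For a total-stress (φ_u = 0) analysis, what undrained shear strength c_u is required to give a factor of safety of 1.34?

c_u = 82.4 kPa

FS = c_u·L_a·R / (W·d), so c_u = FS·W·d / (L_a·R).
c_u = 1.34·4669·7.82 / (31.60·18.8) = 48925.5 / 594.08 = 82.36 kPa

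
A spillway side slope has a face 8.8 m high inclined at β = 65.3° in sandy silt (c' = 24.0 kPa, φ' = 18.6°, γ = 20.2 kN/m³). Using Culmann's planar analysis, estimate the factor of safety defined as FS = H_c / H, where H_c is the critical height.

FS = 1.48

H_c = (4c'/γ) · sinβ cosφ' / [1 − cos(β − φ')]
    = (4·24.0/20.2) · sin65.3°·cos18.6° / [1 − cos46.7°]
    = 4.752 · 0.8611 / 0.3142 = 13.02 m
FS = H_c / H = 13.02 / 8.8 = 1.480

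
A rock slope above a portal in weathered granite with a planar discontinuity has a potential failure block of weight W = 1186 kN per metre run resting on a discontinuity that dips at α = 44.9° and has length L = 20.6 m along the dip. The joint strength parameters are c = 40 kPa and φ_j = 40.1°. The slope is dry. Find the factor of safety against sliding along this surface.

Resolving the block weight along and normal to the plane and applying the Mohr–Coulomb strength on the joint:
N' = W cosα = 1186·cos44.9° = 840.1 kN/m
Driving force T = W sinα = 1186·sin44.9° = 837.2 kN/m
Resisting force R = c·L + N'·tanφ_j = 40·20.6 + 840.1·tan40.1° = 824.0 + 707.4 = 1531.4 kN/m
FS = R / T = 1531.4 / 837.2 = 1.829

FS = 1.83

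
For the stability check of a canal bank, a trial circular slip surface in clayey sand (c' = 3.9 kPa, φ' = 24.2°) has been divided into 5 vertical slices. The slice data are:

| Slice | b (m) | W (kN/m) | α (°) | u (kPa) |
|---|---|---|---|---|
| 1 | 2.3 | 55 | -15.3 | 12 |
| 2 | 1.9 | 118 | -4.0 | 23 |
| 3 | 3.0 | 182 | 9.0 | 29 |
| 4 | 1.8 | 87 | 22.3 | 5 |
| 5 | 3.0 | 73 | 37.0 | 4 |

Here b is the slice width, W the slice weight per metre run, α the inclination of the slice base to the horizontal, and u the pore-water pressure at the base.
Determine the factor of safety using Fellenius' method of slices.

Ordinary method of slices: FS = Σ[c'·Δl_i + (W_i cosα_i − u_i·Δl_i)·tanφ'] / Σ W_i sinα_i, with Δl_i = b_i / cosα_i.
Slice 1: Δl = 2.3/cos(-15.3°) = 2.385 m; N'_1 = 55·cos(-15.3°) − 12·2.385 = 24.4; c'Δl = 9.30; W sinα = -14.5
Slice 2: Δl = 1.9/cos(-4.0°) = 1.905 m; N'_2 = 118·cos(-4.0°) − 23·1.905 = 73.9; c'Δl = 7.43; W sinα = -8.2
Slice 3: Δl = 3.0/cos9.0° = 3.037 m; N'_3 = 182·cos9.0° − 29·3.037 = 91.7; c'Δl = 11.85; W sinα = 28.5
Slice 4: Δl = 1.8/cos22.3° = 1.946 m; N'_4 = 87·cos22.3° − 5·1.946 = 70.8; c'Δl = 7.59; W sinα = 33.0
Slice 5: Δl = 3.0/cos37.0° = 3.756 m; N'_5 = 73·cos37.0° − 4·3.756 = 43.3; c'Δl = 14.65; W sinα = 43.9
Σc'Δl = 50.8 kN/m; ΣN' = 304.1 kN/m; ΣW sinα = 82.7 kN/m
Resisting = 50.8 + 304.1·tan24.2° = 50.8 + 136.6 = 187.5 kN/m
FS = 187.5 / 82.7 = 2.268

FS = 2.27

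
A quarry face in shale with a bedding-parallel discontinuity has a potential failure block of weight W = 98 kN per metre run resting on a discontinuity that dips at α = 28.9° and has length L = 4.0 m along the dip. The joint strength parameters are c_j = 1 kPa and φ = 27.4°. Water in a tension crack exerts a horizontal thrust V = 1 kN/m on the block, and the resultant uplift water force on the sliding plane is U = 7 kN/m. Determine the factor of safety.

FS = 0.92

Resolving the block weight along and normal to the plane and applying the Mohr–Coulomb strength on the joint:
N' = W cosα − U − V sinα = 98·cos28.9° − 7 − 1·sin28.9° = 78.3 kN/m
Driving force T = W sinα + V cosα = 98·sin28.9° + 1·cos28.9° = 48.2 kN/m
Resisting force R = c_j·L + N'·tanφ = 1·4.0 + 78.3·tan27.4° = 4.0 + 40.6 = 44.6 kN/m
FS = R / T = 44.6 / 48.2 = 0.924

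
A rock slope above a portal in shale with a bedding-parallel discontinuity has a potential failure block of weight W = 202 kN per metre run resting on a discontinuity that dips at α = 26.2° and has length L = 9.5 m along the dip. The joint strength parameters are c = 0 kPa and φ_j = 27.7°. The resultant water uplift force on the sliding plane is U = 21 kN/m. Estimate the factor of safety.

Resolving the block weight along and normal to the plane and applying the Mohr–Coulomb strength on the joint:
N' = W cosα − U = 202·cos26.2° − 21 = 160.2 kN/m
Driving force T = W sinα = 202·sin26.2° = 89.2 kN/m
Resisting force R = c·L + N'·tanφ_j = 0·9.5 + 160.2·tan27.7° = 0.0 + 84.1 = 84.1 kN/m
FS = R / T = 84.1 / 89.2 = 0.943

FS = 0.94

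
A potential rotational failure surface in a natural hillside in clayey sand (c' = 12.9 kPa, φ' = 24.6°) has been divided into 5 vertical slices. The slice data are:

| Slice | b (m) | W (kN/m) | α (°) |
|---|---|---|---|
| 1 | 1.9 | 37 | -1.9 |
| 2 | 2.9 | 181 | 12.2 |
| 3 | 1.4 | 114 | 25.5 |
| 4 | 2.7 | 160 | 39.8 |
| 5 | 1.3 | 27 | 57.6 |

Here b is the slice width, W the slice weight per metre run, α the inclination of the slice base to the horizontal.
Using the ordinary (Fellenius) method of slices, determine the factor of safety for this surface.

FS = 1.74

Ordinary method of slices: FS = Σ[c'·Δl_i + (W_i cosα_i)·tanφ'] / Σ W_i sinα_i, with Δl_i = b_i / cosα_i.
Slice 1: Δl = 1.9/cos(-1.9°) = 1.901 m; N'_1 = 37·cos(-1.9°) = 37.0; c'Δl = 24.52; W sinα = -1.2
Slice 2: Δl = 2.9/cos12.2° = 2.967 m; N'_2 = 181·cos12.2° = 176.9; c'Δl = 38.27; W sinα = 38.2
Slice 3: Δl = 1.4/cos25.5° = 1.551 m; N'_3 = 114·cos25.5° = 102.9; c'Δl = 20.01; W sinα = 49.1
Slice 4: Δl = 2.7/cos39.8° = 3.514 m; N'_4 = 160·cos39.8° = 122.9; c'Δl = 45.33; W sinα = 102.4
Slice 5: Δl = 1.3/cos57.6° = 2.426 m; N'_5 = 27·cos57.6° = 14.5; c'Δl = 31.30; W sinα = 22.8
Σc'Δl = 159.4 kN/m; ΣN' = 454.2 kN/m; ΣW sinα = 211.3 kN/m
Resisting = 159.4 + 454.2·tan24.6° = 159.4 + 207.9 = 367.4 kN/m
FS = 367.4 / 211.3 = 1.739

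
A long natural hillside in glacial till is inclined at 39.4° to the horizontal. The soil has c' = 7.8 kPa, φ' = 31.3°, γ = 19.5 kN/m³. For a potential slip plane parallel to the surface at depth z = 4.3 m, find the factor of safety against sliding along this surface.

For an infinite slope with a slip plane parallel to the surface (no pore pressure): FS = [c' + γz cos²β tanφ'] / [γz sinβ cosβ].
γz = 19.5·4.3 = 83.85 kN/m²
Numerator = 7.8 + 83.85·cos²39.4°·tan31.3° = 7.8 + 83.85·0.5971·0.6080 = 38.242 kPa
Denominator = 83.85·sin39.4°·cos39.4° = 83.85·0.6347·0.7727 = 41.127 kPa
FS = 38.242 / 41.127 = 0.930

FS = 0.93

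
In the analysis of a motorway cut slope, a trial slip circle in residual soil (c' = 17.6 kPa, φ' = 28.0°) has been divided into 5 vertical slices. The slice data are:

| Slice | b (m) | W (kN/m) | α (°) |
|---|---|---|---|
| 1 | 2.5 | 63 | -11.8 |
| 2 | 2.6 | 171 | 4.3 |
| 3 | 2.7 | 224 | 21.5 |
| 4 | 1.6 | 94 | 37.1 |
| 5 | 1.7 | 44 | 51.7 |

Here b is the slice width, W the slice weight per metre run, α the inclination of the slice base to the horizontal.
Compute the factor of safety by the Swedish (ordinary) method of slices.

Ordinary method of slices: FS = Σ[c'·Δl_i + (W_i cosα_i)·tanφ'] / Σ W_i sinα_i, with Δl_i = b_i / cosα_i.
Slice 1: Δl = 2.5/cos(-11.8°) = 2.554 m; N'_1 = 63·cos(-11.8°) = 61.7; c'Δl = 44.95; W sinα = -12.9
Slice 2: Δl = 2.6/cos4.3° = 2.607 m; N'_2 = 171·cos4.3° = 170.5; c'Δl = 45.89; W sinα = 12.8
Slice 3: Δl = 2.7/cos21.5° = 2.902 m; N'_3 = 224·cos21.5° = 208.4; c'Δl = 51.07; W sinα = 82.1
Slice 4: Δl = 1.6/cos37.1° = 2.006 m; N'_4 = 94·cos37.1° = 75.0; c'Δl = 35.31; W sinα = 56.7
Slice 5: Δl = 1.7/cos51.7° = 2.743 m; N'_5 = 44·cos51.7° = 27.3; c'Δl = 48.28; W sinα = 34.5
Σc'Δl = 225.5 kN/m; ΣN' = 542.8 kN/m; ΣW sinα = 173.3 kN/m
Resisting = 225.5 + 542.8·tan28.0° = 225.5 + 288.6 = 514.1 kN/m
FS = 514.1 / 173.3 = 2.967

FS = 2.97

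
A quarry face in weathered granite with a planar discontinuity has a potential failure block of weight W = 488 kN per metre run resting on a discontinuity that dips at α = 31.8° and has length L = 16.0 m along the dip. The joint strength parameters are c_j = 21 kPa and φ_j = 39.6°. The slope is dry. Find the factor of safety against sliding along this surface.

FS = 2.64

Resolving the block weight along and normal to the plane and applying the Mohr–Coulomb strength on the joint:
N' = W cosα = 488·cos31.8° = 414.7 kN/m
Driving force T = W sinα = 488·sin31.8° = 257.2 kN/m
Resisting force R = c_j·L + N'·tanφ_j = 21·16.0 + 414.7·tan39.6° = 336.0 + 343.1 = 679.1 kN/m
FS = R / T = 679.1 / 257.2 = 2.641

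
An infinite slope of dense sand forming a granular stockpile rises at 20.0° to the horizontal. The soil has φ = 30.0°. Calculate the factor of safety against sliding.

For a dry cohesionless infinite slope the factor of safety is FS = tanφ / tanβ.
FS = tan30.0° / tan20.0° = 0.5774 / 0.3640 = 1.586

FS = 1.59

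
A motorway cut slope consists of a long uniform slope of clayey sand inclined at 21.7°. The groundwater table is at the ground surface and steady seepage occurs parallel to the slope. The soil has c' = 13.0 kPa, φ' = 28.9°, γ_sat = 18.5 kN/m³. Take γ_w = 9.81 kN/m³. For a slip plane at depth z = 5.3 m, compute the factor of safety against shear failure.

With seepage parallel to the slope and the water table at the surface, the effective normal stress on the slip plane uses the buoyant unit weight γ' = γ_sat − γ_w while the driving shear stress uses γ_sat:
FS = [c' + γ' z cos²β tanφ'] / [γ_sat z sinβ cosβ]
γ' = 18.5 − 9.81 = 8.69 kN/m³
Numerator = 13.0 + 8.69·5.3·cos²21.7°·tan28.9° = 13.0 + 8.69·5.3·0.8633·0.5520 = 34.949 kPa
Denominator = 18.5·5.3·sin21.7°·cos21.7° = 18.5·5.3·0.3697·0.9291 = 33.684 kPa
FS = 34.949 / 33.684 = 1.038

FS = 1.04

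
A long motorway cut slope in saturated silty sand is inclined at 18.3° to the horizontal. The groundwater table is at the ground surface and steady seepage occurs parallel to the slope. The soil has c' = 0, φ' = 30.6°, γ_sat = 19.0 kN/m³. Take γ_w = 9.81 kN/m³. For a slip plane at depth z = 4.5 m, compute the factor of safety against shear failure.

With seepage parallel to the slope and the water table at the surface, the effective normal stress on the slip plane uses the buoyant unit weight γ' = γ_sat − γ_w while the driving shear stress uses γ_sat:
FS = [c' + γ' z cos²β tanφ'] / [γ_sat z sinβ cosβ]
(For c' = 0 this reduces to FS = (γ'/γ_sat)·tanφ'/tanβ.)
γ' = 19.0 − 9.81 = 9.19 kN/m³
Numerator = 0.0 + 9.19·4.5·cos²18.3°·tan30.6° = 0.0 + 9.19·4.5·0.9014·0.5914 = 22.046 kPa
Denominator = 19.0·4.5·sin18.3°·cos18.3° = 19.0·4.5·0.3140·0.9494 = 25.489 kPa
FS = 22.046 / 25.489 = 0.865

FS = 0.86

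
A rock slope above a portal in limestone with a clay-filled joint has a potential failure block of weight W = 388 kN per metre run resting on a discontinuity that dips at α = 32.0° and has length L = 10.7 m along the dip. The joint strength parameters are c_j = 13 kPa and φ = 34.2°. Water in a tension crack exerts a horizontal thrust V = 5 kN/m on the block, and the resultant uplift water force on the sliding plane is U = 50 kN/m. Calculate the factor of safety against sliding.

FS = 1.56

Resolving the block weight along and normal to the plane and applying the Mohr–Coulomb strength on the joint:
N' = W cosα − U − V sinα = 388·cos32.0° − 50 − 5·sin32.0° = 276.4 kN/m
Driving force T = W sinα + V cosα = 388·sin32.0° + 5·cos32.0° = 209.8 kN/m
Resisting force R = c_j·L + N'·tanφ = 13·10.7 + 276.4·tan34.2° = 139.1 + 187.8 = 326.9 kN/m
FS = R / T = 326.9 / 209.8 = 1.558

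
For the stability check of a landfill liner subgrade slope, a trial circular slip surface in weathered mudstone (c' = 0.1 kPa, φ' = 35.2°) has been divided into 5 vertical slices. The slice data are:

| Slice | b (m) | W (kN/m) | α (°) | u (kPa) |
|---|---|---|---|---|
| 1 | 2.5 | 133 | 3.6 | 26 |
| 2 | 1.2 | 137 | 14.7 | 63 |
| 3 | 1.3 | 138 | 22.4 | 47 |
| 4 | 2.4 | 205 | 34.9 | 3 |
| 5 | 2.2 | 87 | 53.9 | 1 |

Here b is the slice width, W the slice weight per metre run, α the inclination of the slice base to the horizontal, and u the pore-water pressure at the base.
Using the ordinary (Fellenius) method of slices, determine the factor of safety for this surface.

FS = 0.98

Ordinary method of slices: FS = Σ[c'·Δl_i + (W_i cosα_i − u_i·Δl_i)·tanφ'] / Σ W_i sinα_i, with Δl_i = b_i / cosα_i.
Slice 1: Δl = 2.5/cos3.6° = 2.505 m; N'_1 = 133·cos3.6° − 26·2.505 = 67.6; c'Δl = 0.25; W sinα = 8.4
Slice 2: Δl = 1.2/cos14.7° = 1.241 m; N'_2 = 137·cos14.7° − 63·1.241 = 54.4; c'Δl = 0.12; W sinα = 34.8
Slice 3: Δl = 1.3/cos22.4° = 1.406 m; N'_3 = 138·cos22.4° − 47·1.406 = 61.5; c'Δl = 0.14; W sinα = 52.6
Slice 4: Δl = 2.4/cos34.9° = 2.926 m; N'_4 = 205·cos34.9° − 3·2.926 = 159.4; c'Δl = 0.29; W sinα = 117.3
Slice 5: Δl = 2.2/cos53.9° = 3.734 m; N'_5 = 87·cos53.9° − 1·3.734 = 47.5; c'Δl = 0.37; W sinα = 70.3
Σc'Δl = 1.2 kN/m; ΣN' = 390.3 kN/m; ΣW sinα = 283.3 kN/m
Resisting = 1.2 + 390.3·tan35.2° = 1.2 + 275.4 = 276.5 kN/m
FS = 276.5 / 283.3 = 0.976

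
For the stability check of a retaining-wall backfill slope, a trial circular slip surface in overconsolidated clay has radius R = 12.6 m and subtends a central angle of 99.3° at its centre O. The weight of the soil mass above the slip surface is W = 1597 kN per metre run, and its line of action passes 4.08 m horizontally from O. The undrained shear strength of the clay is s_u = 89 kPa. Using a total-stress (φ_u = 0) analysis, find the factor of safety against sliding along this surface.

Taking moments about the centre O, the resisting moment is provided by the undrained shear strength acting along the arc:
Arc length L_a = R·θ = 12.6·(99.3°·π/180) = 12.6·1.7331 = 21.84 m
M_R = s_u·L_a·R = 89·21.84·12.6 = 24488.2 kN·m/m
M_D = W·d = 1597·4.08 = 6515.8 kN·m/m
FS = M_R / M_D = 24488.2 / 6515.8 = 3.758

FS = 3.76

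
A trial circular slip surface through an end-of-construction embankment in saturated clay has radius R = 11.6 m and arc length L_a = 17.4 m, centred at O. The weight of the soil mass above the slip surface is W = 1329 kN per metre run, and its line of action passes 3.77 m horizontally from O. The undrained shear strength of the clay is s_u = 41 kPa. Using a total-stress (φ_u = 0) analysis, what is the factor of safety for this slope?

FS = 1.65

Taking moments about the centre O, the resisting moment is provided by the undrained shear strength acting along the arc:
M_R = s_u·L_a·R = 41·17.40·11.6 = 8275.4 kN·m/m
M_D = W·d = 1329·3.77 = 5010.3 kN·m/m
FS = M_R / M_D = 8275.4 / 5010.3 = 1.652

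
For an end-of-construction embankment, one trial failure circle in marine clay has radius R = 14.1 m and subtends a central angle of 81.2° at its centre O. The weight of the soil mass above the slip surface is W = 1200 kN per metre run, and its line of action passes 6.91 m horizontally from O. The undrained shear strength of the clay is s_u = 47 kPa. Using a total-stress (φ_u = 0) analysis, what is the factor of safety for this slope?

FS = 1.60

Taking moments about the centre O, the resisting moment is provided by the undrained shear strength acting along the arc:
Arc length L_a = R·θ = 14.1·(81.2°·π/180) = 14.1·1.4172 = 19.98 m
M_R = s_u·L_a·R = 47·19.98·14.1 = 13242.5 kN·m/m
M_D = W·d = 1200·6.91 = 8292.0 kN·m/m
FS = M_R / M_D = 13242.5 / 8292.0 = 1.597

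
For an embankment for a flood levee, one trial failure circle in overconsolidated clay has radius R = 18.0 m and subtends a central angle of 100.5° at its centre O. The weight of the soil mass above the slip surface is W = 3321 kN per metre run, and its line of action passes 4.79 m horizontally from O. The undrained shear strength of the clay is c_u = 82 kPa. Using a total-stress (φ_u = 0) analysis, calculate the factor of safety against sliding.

FS = 2.93

Taking moments about the centre O, the resisting moment is provided by the undrained shear strength acting along the arc:
Arc length L_a = R·θ = 18.0·(100.5°·π/180) = 18.0·1.7541 = 31.57 m
M_R = c_u·L_a·R = 82·31.57·18.0 = 46601.8 kN·m/m
M_D = W·d = 3321·4.79 = 15907.6 kN·m/m
FS = M_R / M_D = 46601.8 / 15907.6 = 2.930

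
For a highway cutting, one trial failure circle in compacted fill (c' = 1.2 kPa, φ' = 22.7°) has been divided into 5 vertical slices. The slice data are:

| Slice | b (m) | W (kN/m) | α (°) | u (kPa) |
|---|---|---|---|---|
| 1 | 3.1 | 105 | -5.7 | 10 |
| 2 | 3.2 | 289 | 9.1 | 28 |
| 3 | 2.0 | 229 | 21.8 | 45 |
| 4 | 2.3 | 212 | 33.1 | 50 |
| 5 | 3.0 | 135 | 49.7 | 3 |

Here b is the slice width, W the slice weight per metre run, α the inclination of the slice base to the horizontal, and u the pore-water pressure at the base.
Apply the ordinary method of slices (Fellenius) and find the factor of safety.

Ordinary method of slices: FS = Σ[c'·Δl_i + (W_i cosα_i − u_i·Δl_i)·tanφ'] / Σ W_i sinα_i, with Δl_i = b_i / cosα_i.
Slice 1: Δl = 3.1/cos(-5.7°) = 3.115 m; N'_1 = 105·cos(-5.7°) − 10·3.115 = 73.3; c'Δl = 3.74; W sinα = -10.4
Slice 2: Δl = 3.2/cos9.1° = 3.241 m; N'_2 = 289·cos9.1° − 28·3.241 = 194.6; c'Δl = 3.89; W sinα = 45.7
Slice 3: Δl = 2.0/cos21.8° = 2.154 m; N'_3 = 229·cos21.8° − 45·2.154 = 115.7; c'Δl = 2.58; W sinα = 85.0
Slice 4: Δl = 2.3/cos33.1° = 2.746 m; N'_4 = 212·cos33.1° − 50·2.746 = 40.3; c'Δl = 3.29; W sinα = 115.8
Slice 5: Δl = 3.0/cos49.7° = 4.638 m; N'_5 = 135·cos49.7° − 3·4.638 = 73.4; c'Δl = 5.57; W sinα = 103.0
Σc'Δl = 19.1 kN/m; ΣN' = 497.4 kN/m; ΣW sinα = 339.1 kN/m
Resisting = 19.1 + 497.4·tan22.7° = 19.1 + 208.0 = 227.1 kN/m
FS = 227.1 / 339.1 = 0.670

FS = 0.67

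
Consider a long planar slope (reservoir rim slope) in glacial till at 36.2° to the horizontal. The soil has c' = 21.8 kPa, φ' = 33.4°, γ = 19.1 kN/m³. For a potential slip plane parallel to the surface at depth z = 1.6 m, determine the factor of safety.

For an infinite slope with a slip plane parallel to the surface (no pore pressure): FS = [c' + γz cos²β tanφ'] / [γz sinβ cosβ].
γz = 19.1·1.6 = 30.56 kN/m²
Numerator = 21.8 + 30.56·cos²36.2°·tan33.4° = 21.8 + 30.56·0.6512·0.6594 = 34.922 kPa
Denominator = 30.56·sin36.2°·cos36.2° = 30.56·0.5906·0.8070 = 14.565 kPa
FS = 34.922 / 14.565 = 2.398

FS = 2.40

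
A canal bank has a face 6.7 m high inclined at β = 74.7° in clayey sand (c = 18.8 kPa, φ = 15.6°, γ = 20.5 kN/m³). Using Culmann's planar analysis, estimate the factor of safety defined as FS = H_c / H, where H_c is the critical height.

H_c = (4c/γ) · sinβ cosφ / [1 − cos(β − φ)]
    = (4·18.8/20.5) · sin74.7°·cos15.6° / [1 − cos59.1°]
    = 3.668 · 0.9290 / 0.4865 = 7.01 m
FS = H_c / H = 7.01 / 6.7 = 1.046

FS = 1.05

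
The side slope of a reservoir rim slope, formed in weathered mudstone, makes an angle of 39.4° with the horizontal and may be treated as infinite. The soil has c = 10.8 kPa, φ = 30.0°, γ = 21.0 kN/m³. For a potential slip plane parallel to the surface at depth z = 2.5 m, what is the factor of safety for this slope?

FS = 1.12

For an infinite slope with a slip plane parallel to the surface (no pore pressure): FS = [c + γz cos²β tanφ] / [γz sinβ cosβ].
γz = 21.0·2.5 = 52.50 kN/m²
Numerator = 10.8 + 52.50·cos²39.4°·tan30.0° = 10.8 + 52.50·0.5971·0.5774 = 28.899 kPa
Denominator = 52.50·sin39.4°·cos39.4° = 52.50·0.6347·0.7727 = 25.750 kPa
FS = 28.899 / 25.750 = 1.122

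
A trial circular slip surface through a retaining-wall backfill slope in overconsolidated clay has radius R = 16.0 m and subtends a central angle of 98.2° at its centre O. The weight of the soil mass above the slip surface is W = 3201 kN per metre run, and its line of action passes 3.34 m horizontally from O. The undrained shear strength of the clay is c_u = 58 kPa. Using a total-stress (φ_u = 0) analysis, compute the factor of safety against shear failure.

FS = 2.38

Taking moments about the centre O, the resisting moment is provided by the undrained shear strength acting along the arc:
Arc length L_a = R·θ = 16.0·(98.2°·π/180) = 16.0·1.7139 = 27.42 m
M_R = c_u·L_a·R = 58·27.42·16.0 = 25448.2 kN·m/m
M_D = W·d = 3201·3.34 = 10691.3 kN·m/m
FS = M_R / M_D = 25448.2 / 10691.3 = 2.380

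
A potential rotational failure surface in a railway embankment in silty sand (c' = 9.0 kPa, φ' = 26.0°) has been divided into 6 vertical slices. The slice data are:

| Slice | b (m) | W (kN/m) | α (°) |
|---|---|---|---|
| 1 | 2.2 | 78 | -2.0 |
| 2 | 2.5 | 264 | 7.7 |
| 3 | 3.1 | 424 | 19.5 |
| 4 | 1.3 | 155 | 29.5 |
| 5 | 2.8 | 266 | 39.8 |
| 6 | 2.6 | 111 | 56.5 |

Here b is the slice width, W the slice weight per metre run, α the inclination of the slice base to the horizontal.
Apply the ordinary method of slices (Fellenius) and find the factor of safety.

Ordinary method of slices: FS = Σ[c'·Δl_i + (W_i cosα_i)·tanφ'] / Σ W_i sinα_i, with Δl_i = b_i / cosα_i.
Slice 1: Δl = 2.2/cos(-2.0°) = 2.201 m; N'_1 = 78·cos(-2.0°) = 78.0; c'Δl = 19.81; W sinα = -2.7
Slice 2: Δl = 2.5/cos7.7° = 2.523 m; N'_2 = 264·cos7.7° = 261.6; c'Δl = 22.70; W sinα = 35.4
Slice 3: Δl = 3.1/cos19.5° = 3.289 m; N'_3 = 424·cos19.5° = 399.7; c'Δl = 29.60; W sinα = 141.5
Slice 4: Δl = 1.3/cos29.5° = 1.494 m; N'_4 = 155·cos29.5° = 134.9; c'Δl = 13.44; W sinα = 76.3
Slice 5: Δl = 2.8/cos39.8° = 3.644 m; N'_5 = 266·cos39.8° = 204.4; c'Δl = 32.80; W sinα = 170.3
Slice 6: Δl = 2.6/cos56.5° = 4.711 m; N'_6 = 111·cos56.5° = 61.3; c'Δl = 42.40; W sinα = 92.6
Σc'Δl = 160.8 kN/m; ΣN' = 1139.8 kN/m; ΣW sinα = 513.3 kN/m
Resisting = 160.8 + 1139.8·tan26.0° = 160.8 + 555.9 = 716.7 kN/m
FS = 716.7 / 513.3 = 1.396

FS = 1.40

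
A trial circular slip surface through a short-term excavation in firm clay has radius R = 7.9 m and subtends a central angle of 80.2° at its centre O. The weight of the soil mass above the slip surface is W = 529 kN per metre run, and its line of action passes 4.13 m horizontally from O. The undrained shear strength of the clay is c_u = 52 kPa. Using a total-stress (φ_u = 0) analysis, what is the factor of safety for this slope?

Taking moments about the centre O, the resisting moment is provided by the undrained shear strength acting along the arc:
Arc length L_a = R·θ = 7.9·(80.2°·π/180) = 7.9·1.3998 = 11.06 m
M_R = c_u·L_a·R = 52·11.06·7.9 = 4542.6 kN·m/m
M_D = W·d = 529·4.13 = 2184.8 kN·m/m
FS = M_R / M_D = 4542.6 / 2184.8 = 2.079

FS = 2.08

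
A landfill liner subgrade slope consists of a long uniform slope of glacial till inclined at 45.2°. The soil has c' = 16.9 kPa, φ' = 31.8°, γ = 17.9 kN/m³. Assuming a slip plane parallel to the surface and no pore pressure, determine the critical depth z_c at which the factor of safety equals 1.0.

z_c = 4.91 m

Setting FS = 1.00 in FS = [c' + γz cos²β tanφ'] / [γz sinβ cosβ] and solving for z:
z = c' / [γ cosβ (FS·sinβ − cosβ·tanφ')]
  = 16.9 / [17.9·cos45.2°·(1.00·sin45.2° − cos45.2°·tan31.8°)]
  = 16.9 / [17.9·0.7046·(1.00·0.7096 − 0.7046·0.6200)]
  = 16.9 / 3.4393 = 4.914 m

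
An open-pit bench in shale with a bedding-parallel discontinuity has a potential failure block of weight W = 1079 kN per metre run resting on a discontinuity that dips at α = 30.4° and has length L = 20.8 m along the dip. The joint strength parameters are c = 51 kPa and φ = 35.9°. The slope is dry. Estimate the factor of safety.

Resolving the block weight along and normal to the plane and applying the Mohr–Coulomb strength on the joint:
N' = W cosα = 1079·cos30.4° = 930.7 kN/m
Driving force T = W sinα = 1079·sin30.4° = 546.0 kN/m
Resisting force R = c·L + N'·tanφ = 51·20.8 + 930.7·tan35.9° = 1060.8 + 673.7 = 1734.5 kN/m
FS = R / T = 1734.5 / 546.0 = 3.177

FS = 3.18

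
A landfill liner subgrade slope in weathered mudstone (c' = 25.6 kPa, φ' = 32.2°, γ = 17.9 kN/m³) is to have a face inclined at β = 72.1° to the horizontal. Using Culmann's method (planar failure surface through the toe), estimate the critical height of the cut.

H_c = 19.78 m

Culmann's analysis gives the critical failure plane at α_cr = (β + φ')/2 = (72.1 + 32.2)/2 = 52.1°, and the critical height
H_c = (4c'/γ) · sinβ cosφ' / [1 − cos(β − φ')]
    = (4·25.6/17.9) · sin72.1°·cos32.2° / [1 − cos(39.9°)]
    = 5.721 · 0.9516·0.8462 / [1 − 0.7672]
    = 5.721 · 0.8052 / 0.2328
    = 19.78 m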